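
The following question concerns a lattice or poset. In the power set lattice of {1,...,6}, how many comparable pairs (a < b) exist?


A comparable pair {a,b} has a < b or b < a in the order.
Count unordered pairs where one element is strictly below the other.
Examples: {{},{1}}, {{},{2}}, {{},{3}}, {{},{4}}, ...
Total comparable pairs: 665


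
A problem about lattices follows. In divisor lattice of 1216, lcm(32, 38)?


Join=lcm.
gcd(32,38)=2
lcm=608


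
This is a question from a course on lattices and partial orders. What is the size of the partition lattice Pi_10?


B(n) = number of set partitions of an n-element set.
B(n) satisfies the recurrence: B(n+1) = sum_k C(n,k)*B(k).
B(10) = 115975


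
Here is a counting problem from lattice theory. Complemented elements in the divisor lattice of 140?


An element a is complemented if some b has a meet b = bottom, a join b = top.
a is complemented iff gcd(a, n/a)=1, i.e. a is a unitary divisor of 140.
Complemented elements: 1, 4, 5, 7, 20, 28, ... (2 more)
Count: 8


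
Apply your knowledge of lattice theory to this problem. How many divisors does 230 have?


Divisors of 230: [1, 2, 5, 10, 23, 46, 115, 230]
Count: 8


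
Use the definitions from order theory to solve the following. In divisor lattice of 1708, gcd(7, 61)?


Meet=gcd.
gcd(7,61)=1


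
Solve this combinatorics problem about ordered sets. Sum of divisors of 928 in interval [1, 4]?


Interval [1,4] in divisors of 928: [1, 2, 4]
Sum = 7


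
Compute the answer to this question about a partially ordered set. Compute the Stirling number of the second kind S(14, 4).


S(n,k) = k*S(n-1,k) + S(n-1,k-1).
S(13,4) = 2532530, S(13,3) = 261625
S(14,4) = 4*2532530 + 261625 = 10130120 + 261625
S(14,4) = 10391745


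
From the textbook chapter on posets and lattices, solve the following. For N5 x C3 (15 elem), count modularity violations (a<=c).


Modular law: if a <= c then a v (b ^ c) = (a v b) ^ c.
Check all triples (a,b,c) with a <= c among 15 elements.
  e.g. a=(a,0), b=(c,0), c=(b,0): lhs=(a,0) != rhs=(b,0)
  e.g. a=(a,0), b=(c,1), c=(b,0): lhs=(a,0) != rhs=(b,0)
Total violating triples: 18


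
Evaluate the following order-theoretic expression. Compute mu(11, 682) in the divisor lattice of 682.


In a divisor lattice, mu(a,b) = mu(b/a) where mu is the classical Mobius function.
b/a = 682/11 = 62
Prime factorization of 62: primes [2, 31]
62 is squarefree with 2 prime factor(s), so mu(62) = (-1)^2 = 1


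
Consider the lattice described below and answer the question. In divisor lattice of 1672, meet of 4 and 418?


In a divisor lattice, meet = gcd (greatest common divisor).
By Euclidean algorithm or factoring: gcd(4,418) = 2


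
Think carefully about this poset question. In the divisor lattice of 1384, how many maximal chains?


A maximal chain goes from the minimum element to a maximal element via cover relations.
Counting all min-to-max paths in the cover graph.
Total maximal chains: 4


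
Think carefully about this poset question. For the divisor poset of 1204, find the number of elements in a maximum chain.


A chain is a totally ordered subset; we count the number of elements in a maximum chain.
Compute, for each element x, the size of the longest chain ending at x:
  1: 1
  2: 2
  7: 2
  43: 2
  4: 3
  14: 3
  ...
A maximum chain: 1 < 2 < 4 < 28 < 1204
Number of elements in the longest chain: 5


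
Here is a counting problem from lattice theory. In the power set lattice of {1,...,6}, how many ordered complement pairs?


Complement pair (a,b): a meet b = bottom, a join b = top.
Here: A intersect B = {} and A union B = {1,...,6}.
Pairs found: ({},{1,2,3,4,5,6}), ({1},{2,3,4,5,6}), ({2},{1,3,4,5,6}), ({3},{1,2,4,5,6}), ... (60 more)
Total ordered pairs: 64


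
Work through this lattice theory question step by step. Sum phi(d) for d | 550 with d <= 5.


Divisors of 550 up to 5: [1, 2, 5]
phi values: [1, 1, 4]
Sum = 6


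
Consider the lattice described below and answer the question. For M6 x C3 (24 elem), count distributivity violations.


Distributive law: a ^ (b v c) = (a ^ b) v (a ^ c).
Check all 24^3 = 13824 ordered triples (a,b,c).
  e.g. a=(a1,0), b=(a2,0), c=(a3,0): lhs=(a1,0) != rhs=(0,0)
  e.g. a=(a1,0), b=(a2,0), c=(a3,1): lhs=(a1,0) != rhs=(0,0)
Total violating triples: 3240


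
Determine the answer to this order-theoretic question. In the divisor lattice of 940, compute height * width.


Height = length of longest chain minus 1; width = size of largest antichain.
A maximum chain: 1 | 47 | 235 | 470 | 940  (height 4).
A maximum antichain: {4, 10, 94, 235}  (width 4).
Product = 4 * 4 = 16


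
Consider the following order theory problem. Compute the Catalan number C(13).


C(n) = C(2n, n) / (n+1).
C(26, 13) = 10400600
C(13) = 10400600 / 14 = 742900


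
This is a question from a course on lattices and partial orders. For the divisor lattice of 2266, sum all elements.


sigma(n) = sum of divisors.
Divisors of 2266: [1, 2, 11, 22, 103, 206, 1133, 2266]
Sum = 3744


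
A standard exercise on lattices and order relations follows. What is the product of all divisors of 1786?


Divisors of 1786: [1, 2, 19, 38, 47, 94, 893, 1786]
Product = n^(d(n)/2) = 1786^(8/2)
Product = 10174798521616


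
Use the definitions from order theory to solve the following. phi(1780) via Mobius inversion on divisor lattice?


phi(n) = n * prod_{p|n} (1 - 1/p).
Prime divisors of 1780: [2, 5, 89]
phi(1780) = 1780 * (1 - 1/2) * (1 - 1/5) * (1 - 1/89)
phi(1780) = 704


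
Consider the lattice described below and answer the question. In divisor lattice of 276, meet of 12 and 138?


In a divisor lattice, meet = gcd (greatest common divisor).
By Euclidean algorithm or factoring: gcd(12,138) = 6


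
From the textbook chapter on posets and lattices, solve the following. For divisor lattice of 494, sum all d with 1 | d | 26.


Interval [1,26] in divisors of 494: [1, 2, 13, 26]
Sum = 42


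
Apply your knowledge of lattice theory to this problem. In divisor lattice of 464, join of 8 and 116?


In a divisor lattice, join = lcm (least common multiple).
gcd(8,116) = 4
lcm(8,116) = 8*116/gcd = 928/4 = 232


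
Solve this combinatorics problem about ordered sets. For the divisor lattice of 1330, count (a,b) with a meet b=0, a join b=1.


Complement pair (a,b): a meet b = bottom, a join b = top.
Here: gcd(a,b)=1 and lcm(a,b)=1330, i.e. a*b=1330 with a,b coprime.
Pairs found: (1,1330), (2,665), (5,266), (7,190), ... (12 more)
Total ordered pairs: 16


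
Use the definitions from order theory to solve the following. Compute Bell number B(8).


B(n) = number of set partitions of an n-element set.
B(n) satisfies the recurrence: B(n+1) = sum_k C(n,k)*B(k).
B(8) = 4140


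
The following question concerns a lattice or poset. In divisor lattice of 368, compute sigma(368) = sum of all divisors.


sigma(n) = sum of divisors.
Divisors of 368: [1, 2, 4, 8, 16, 23, 46, 92, 184, 368]
Sum = 744


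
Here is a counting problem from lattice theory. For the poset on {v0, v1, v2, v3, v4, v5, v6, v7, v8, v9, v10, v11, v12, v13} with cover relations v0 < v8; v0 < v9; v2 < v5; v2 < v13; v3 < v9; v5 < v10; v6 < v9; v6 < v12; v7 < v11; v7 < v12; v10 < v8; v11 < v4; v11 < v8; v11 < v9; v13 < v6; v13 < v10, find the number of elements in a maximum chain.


A chain is a totally ordered subset; we count the number of elements in a maximum chain.
Compute, for each element x, the size of the longest chain ending at x:
  v0: 1
  v1: 1
  v2: 1
  v3: 1
  v7: 1
  v5: 2
  ...
A maximum chain: v2 < v5 < v10 < v8
Number of elements in the longest chain: 4


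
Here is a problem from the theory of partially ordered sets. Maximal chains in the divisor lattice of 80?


A maximal chain goes from the minimum element to a maximal element via cover relations.
Counting all min-to-max paths in the cover graph.
Total maximal chains: 5


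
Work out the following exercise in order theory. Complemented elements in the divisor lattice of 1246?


An element a is complemented if some b has a meet b = bottom, a join b = top.
a is complemented iff gcd(a, n/a)=1, i.e. a is a unitary divisor of 1246.
Complemented elements: 1, 2, 7, 14, 89, 178, ... (2 more)
Count: 8


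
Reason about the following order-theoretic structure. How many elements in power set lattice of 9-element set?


Power set = 2^n.
2^9 = 512


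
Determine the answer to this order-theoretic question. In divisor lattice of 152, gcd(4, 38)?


Meet=gcd.
gcd(4,38)=2


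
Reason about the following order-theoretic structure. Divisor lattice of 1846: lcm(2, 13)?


Join=lcm.
gcd(2,13)=1
lcm=26


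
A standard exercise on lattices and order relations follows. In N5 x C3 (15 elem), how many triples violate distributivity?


Distributive law: a ^ (b v c) = (a ^ b) v (a ^ c).
Check all 15^3 = 3375 ordered triples (a,b,c).
  e.g. a=(b,0), b=(a,0), c=(c,0): lhs=(b,0) != rhs=(a,0)
  e.g. a=(b,0), b=(a,0), c=(c,1): lhs=(b,0) != rhs=(a,0)
Total violating triples: 54


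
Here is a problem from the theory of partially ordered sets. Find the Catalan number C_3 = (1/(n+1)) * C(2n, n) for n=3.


C(n) = C(2n, n) / (n+1).
C(6, 3) = 20
C(3) = 20 / 4 = 5


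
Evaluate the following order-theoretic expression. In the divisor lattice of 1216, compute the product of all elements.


Divisors of 1216: [1, 2, 4, 8, 16, 19, 32, 38, 64, 76, 152, 304, 608, 1216]
Product = n^(d(n)/2) = 1216^(14/2)
Product = 3931289483083415289856


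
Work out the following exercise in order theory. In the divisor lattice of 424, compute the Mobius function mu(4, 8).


In a divisor lattice, mu(a,b) = mu(b/a) where mu is the classical Mobius function.
b/a = 8/4 = 2
Prime factorization of 2: primes [2]
2 is squarefree with 1 prime factor(s), so mu(2) = (-1)^1 = -1


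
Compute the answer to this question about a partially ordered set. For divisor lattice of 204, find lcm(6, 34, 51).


In a divisor lattice, join = lcm (least common multiple).
Compute lcm iteratively: start with first element, then lcm(current, next).
Elements: [6, 34, 51]
lcm(6,34) = 102
lcm(102,51) = 102
Final lcm = 102


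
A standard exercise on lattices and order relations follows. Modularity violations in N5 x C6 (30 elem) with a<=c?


Modular law: if a <= c then a v (b ^ c) = (a v b) ^ c.
Check all triples (a,b,c) with a <= c among 30 elements.
  e.g. a=(a,0), b=(c,0), c=(b,0): lhs=(a,0) != rhs=(b,0)
  e.g. a=(a,0), b=(c,1), c=(b,0): lhs=(a,0) != rhs=(b,0)
Total violating triples: 126


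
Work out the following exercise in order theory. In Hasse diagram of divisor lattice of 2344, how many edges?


A cover relation a -< b holds when a < b with no c strictly between.
Cover relations:
  1 -< 2
  1 -< 293
  2 -< 4
  2 -< 586
  4 -< 8
  4 -< 1172
  8 -< 2344
  293 -< 586
  ...2 more
Total: 10


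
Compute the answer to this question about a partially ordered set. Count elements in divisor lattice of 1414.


Divisors of 1414: [1, 2, 7, 14, 101, 202, 707, 1414]
Count: 8


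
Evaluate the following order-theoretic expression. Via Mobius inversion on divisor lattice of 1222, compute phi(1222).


phi(n) = n * prod_{p|n} (1 - 1/p).
Prime divisors of 1222: [2, 13, 47]
phi(1222) = 1222 * (1 - 1/2) * (1 - 1/13) * (1 - 1/47)
phi(1222) = 552


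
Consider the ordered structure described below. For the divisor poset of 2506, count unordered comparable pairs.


A comparable pair {a,b} has a < b or b < a in the order.
Count unordered pairs where one element is strictly below the other.
Examples: {1,2}, {1,7}, {1,14}, {1,179}, ...
Total comparable pairs: 19


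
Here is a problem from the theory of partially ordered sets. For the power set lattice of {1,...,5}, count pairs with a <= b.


The order relation is {(a,b) : a <= b}, reflexive so it includes (a,a).
Examples: ({},{}), ({},{1,2}), ({},{1,2,3}), ({},{1,2,3,4}), ({},{1,2,3,4,5}), ...
Total ordered pairs: 243


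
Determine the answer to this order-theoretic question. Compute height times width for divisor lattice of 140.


Height = length of longest chain minus 1; width = size of largest antichain.
A maximum chain: 1 | 7 | 35 | 70 | 140  (height 4).
A maximum antichain: {4, 10, 14, 35}  (width 4).
Product = 4 * 4 = 16


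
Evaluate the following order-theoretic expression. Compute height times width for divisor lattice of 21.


Height = length of longest chain minus 1; width = size of largest antichain.
A maximum chain: 1 | 7 | 21  (height 2).
A maximum antichain: {3, 7}  (width 2).
Product = 2 * 2 = 4


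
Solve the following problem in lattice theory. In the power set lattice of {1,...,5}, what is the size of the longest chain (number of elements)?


A chain is a totally ordered subset; we count the number of elements in a maximum chain.
Compute, for each element x, the size of the longest chain ending at x:
  {}: 1
  {1}: 2
  {2}: 2
  {3}: 2
  {4}: 2
  {5}: 2
  ...
A maximum chain: {} < {1} < {1,2} < {1,2,3} < {1,2,3,4} < {1,2,3,4,5}
Number of elements in the longest chain: 6


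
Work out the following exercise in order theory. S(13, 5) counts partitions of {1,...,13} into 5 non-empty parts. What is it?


S(n,k) = k*S(n-1,k) + S(n-1,k-1).
S(12,5) = 1379400, S(12,4) = 611501
S(13,5) = 5*1379400 + 611501 = 6897000 + 611501
S(13,5) = 7508501


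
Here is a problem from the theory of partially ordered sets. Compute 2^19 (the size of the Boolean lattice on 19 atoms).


Power set = 2^n.
2^19 = 524288


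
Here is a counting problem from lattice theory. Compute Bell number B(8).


B(n) = number of set partitions of an n-element set.
B(n) satisfies the recurrence: B(n+1) = sum_k C(n,k)*B(k).
B(8) = 4140


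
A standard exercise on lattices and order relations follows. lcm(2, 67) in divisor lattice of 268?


Join=lcm.
gcd(2,67)=1
lcm=134


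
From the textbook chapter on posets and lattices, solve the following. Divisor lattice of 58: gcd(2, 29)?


Meet=gcd.
gcd(2,29)=1


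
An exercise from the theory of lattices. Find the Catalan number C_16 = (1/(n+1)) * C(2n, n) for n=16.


C(n) = C(2n, n) / (n+1).
C(32, 16) = 601080390
C(16) = 601080390 / 17 = 35357670


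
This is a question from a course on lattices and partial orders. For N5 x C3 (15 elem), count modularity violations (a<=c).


Modular law: if a <= c then a v (b ^ c) = (a v b) ^ c.
Check all triples (a,b,c) with a <= c among 15 elements.
  e.g. a=(a,0), b=(c,0), c=(b,0): lhs=(a,0) != rhs=(b,0)
  e.g. a=(a,0), b=(c,1), c=(b,0): lhs=(a,0) != rhs=(b,0)
Total violating triples: 18


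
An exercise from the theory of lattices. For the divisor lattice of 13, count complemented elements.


An element a is complemented if some b has a meet b = bottom, a join b = top.
a is complemented iff gcd(a, n/a)=1, i.e. a is a unitary divisor of 13.
Complemented elements: 1, 13
Count: 2


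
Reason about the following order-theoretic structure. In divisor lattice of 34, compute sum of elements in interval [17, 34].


Interval [17,34] in divisors of 34: [17, 34]
Sum = 51


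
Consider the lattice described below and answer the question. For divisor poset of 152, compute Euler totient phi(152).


phi(n) = n * prod_{p|n} (1 - 1/p).
Prime divisors of 152: [2, 19]
phi(152) = 152 * (1 - 1/2) * (1 - 1/19)
phi(152) = 72


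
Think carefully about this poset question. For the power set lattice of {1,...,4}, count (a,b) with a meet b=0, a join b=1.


Complement pair (a,b): a meet b = bottom, a join b = top.
Here: A intersect B = {} and A union B = {1,...,4}.
Pairs found: ({},{1,2,3,4}), ({1},{2,3,4}), ({2},{1,3,4}), ({3},{1,2,4}), ... (12 more)
Total ordered pairs: 16


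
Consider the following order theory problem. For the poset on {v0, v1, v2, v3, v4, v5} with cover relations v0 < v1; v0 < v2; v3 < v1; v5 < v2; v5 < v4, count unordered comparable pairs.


A comparable pair {a,b} has a < b or b < a in the order.
Count unordered pairs where one element is strictly below the other.
Examples: {v0,v1}, {v0,v2}, {v1,v3}, {v2,v5}, ...
Total comparable pairs: 5


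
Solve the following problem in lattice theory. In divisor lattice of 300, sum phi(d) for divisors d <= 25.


Divisors of 300 up to 25: [1, 2, 3, 4, 5, 6, 10, 12, 15, 20, 25]
phi values: [1, 1, 2, 2, 4, 2, 4, 4, 8, 8, 20]
Sum = 56


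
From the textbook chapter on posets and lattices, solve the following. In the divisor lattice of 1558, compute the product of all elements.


Divisors of 1558: [1, 2, 19, 38, 41, 82, 779, 1558]
Product = n^(d(n)/2) = 1558^(8/2)
Product = 5892095988496


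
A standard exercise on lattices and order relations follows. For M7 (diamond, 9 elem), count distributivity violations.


Distributive law: a ^ (b v c) = (a ^ b) v (a ^ c).
Check all 9^3 = 729 ordered triples (a,b,c).
  e.g. a=a1, b=a2, c=a3: lhs=a1 != rhs=0
  e.g. a=a1, b=a2, c=a4: lhs=a1 != rhs=0
Total violating triples: 210


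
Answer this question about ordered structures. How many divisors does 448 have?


Divisors of 448: [1, 2, 4, 7, 8, 14, 16, 28, 32, 56, 64, 112, 224, 448]
Count: 14


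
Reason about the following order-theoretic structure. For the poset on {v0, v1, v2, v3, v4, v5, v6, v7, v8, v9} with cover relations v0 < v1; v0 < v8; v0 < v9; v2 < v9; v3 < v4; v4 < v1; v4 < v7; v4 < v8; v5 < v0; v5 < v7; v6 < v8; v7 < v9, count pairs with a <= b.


The order relation is {(a,b) : a <= b}, reflexive so it includes (a,a).
Examples: (v0,v0), (v0,v1), (v0,v8), (v0,v9), (v1,v1), ...
Total ordered pairs: 30


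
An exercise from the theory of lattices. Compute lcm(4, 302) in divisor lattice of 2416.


In a divisor lattice, join = lcm (least common multiple).
gcd(4,302) = 2
lcm(4,302) = 4*302/gcd = 1208/2 = 604


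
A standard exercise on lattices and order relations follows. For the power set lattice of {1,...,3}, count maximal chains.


A maximal chain goes from the minimum element to a maximal element via cover relations.
Counting all min-to-max paths in the cover graph.
Total maximal chains: 6


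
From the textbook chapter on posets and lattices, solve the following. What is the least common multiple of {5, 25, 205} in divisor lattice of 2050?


In a divisor lattice, join = lcm (least common multiple).
Compute lcm iteratively: start with first element, then lcm(current, next).
Elements: [5, 25, 205]
lcm(5,25) = 25
lcm(25,205) = 1025
Final lcm = 1025


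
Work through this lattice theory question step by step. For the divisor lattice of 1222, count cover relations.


A cover relation a -< b holds when a < b with no c strictly between.
Cover relations:
  1 -< 2
  1 -< 13
  1 -< 47
  2 -< 26
  2 -< 94
  13 -< 26
  13 -< 611
  26 -< 1222
  ...4 more
Total: 12


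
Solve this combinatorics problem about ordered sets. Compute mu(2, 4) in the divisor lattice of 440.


In a divisor lattice, mu(a,b) = mu(b/a) where mu is the classical Mobius function.
b/a = 4/2 = 2
Prime factorization of 2: primes [2]
2 is squarefree with 1 prime factor(s), so mu(2) = (-1)^1 = -1


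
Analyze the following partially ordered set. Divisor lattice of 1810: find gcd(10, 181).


In a divisor lattice, meet = gcd (greatest common divisor).
By Euclidean algorithm or factoring: gcd(10,181) = 1


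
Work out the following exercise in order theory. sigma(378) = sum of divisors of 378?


sigma(n) = sum of divisors.
Divisors of 378: [1, 2, 3, 6, 7, 9, 14, 18, 21, 27, 42, 54, 63, 126, 189, 378]
Sum = 960


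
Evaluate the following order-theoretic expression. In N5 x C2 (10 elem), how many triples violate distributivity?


Distributive law: a ^ (b v c) = (a ^ b) v (a ^ c).
Check all 10^3 = 1000 ordered triples (a,b,c).
  e.g. a=(b,0), b=(a,0), c=(c,0): lhs=(b,0) != rhs=(a,0)
  e.g. a=(b,0), b=(a,0), c=(c,1): lhs=(b,0) != rhs=(a,0)
Total violating triples: 16


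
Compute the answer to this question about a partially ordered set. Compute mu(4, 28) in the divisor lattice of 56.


In a divisor lattice, mu(a,b) = mu(b/a) where mu is the classical Mobius function.
b/a = 28/4 = 7
Prime factorization of 7: primes [7]
7 is squarefree with 1 prime factor(s), so mu(7) = (-1)^1 = -1


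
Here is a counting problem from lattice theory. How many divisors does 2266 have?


Divisors of 2266: [1, 2, 11, 22, 103, 206, 1133, 2266]
Count: 8


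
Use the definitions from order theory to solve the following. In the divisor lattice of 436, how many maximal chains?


A maximal chain goes from the minimum element to a maximal element via cover relations.
Counting all min-to-max paths in the cover graph.
Total maximal chains: 3


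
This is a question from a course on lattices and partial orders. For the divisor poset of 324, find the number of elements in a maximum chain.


A chain is a totally ordered subset; we count the number of elements in a maximum chain.
Compute, for each element x, the size of the longest chain ending at x:
  1: 1
  2: 2
  3: 2
  4: 3
  9: 3
  6: 3
  ...
A maximum chain: 1 < 2 < 4 < 12 < 36 < 108 < 324
Number of elements in the longest chain: 7


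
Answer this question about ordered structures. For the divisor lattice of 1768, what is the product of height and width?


Height = length of longest chain minus 1; width = size of largest antichain.
A maximum chain: 1 | 17 | 221 | 442 | 884 | 1768  (height 5).
A maximum antichain: {4, 26, 34, 221}  (width 4).
Product = 5 * 4 = 20


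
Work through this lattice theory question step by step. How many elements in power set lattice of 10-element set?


Power set = 2^n.
2^10 = 1024


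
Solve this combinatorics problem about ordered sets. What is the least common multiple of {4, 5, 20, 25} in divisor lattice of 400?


In a divisor lattice, join = lcm (least common multiple).
Compute lcm iteratively: start with first element, then lcm(current, next).
Elements: [4, 5, 20, 25]
lcm(4,5) = 20
lcm(20,20) = 20
lcm(20,25) = 100
Final lcm = 100


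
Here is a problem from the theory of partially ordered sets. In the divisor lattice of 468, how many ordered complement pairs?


Complement pair (a,b): a meet b = bottom, a join b = top.
Here: gcd(a,b)=1 and lcm(a,b)=468, i.e. a*b=468 with a,b coprime.
Pairs found: (1,468), (4,117), (9,52), (13,36), ... (4 more)
Total ordered pairs: 8


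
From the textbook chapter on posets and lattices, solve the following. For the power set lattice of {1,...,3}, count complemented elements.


An element a is complemented if some b has a meet b = bottom, a join b = top.
every subset A has complement S\A, so all elements are complemented.
Complemented elements: {}, {1}, {2}, {3}, {1,2}, {1,3}, ... (2 more)
Count: 8


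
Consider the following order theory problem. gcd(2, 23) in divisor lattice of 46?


Meet=gcd.
gcd(2,23)=1


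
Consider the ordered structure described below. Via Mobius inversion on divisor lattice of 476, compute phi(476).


phi(n) = n * prod_{p|n} (1 - 1/p).
Prime divisors of 476: [2, 7, 17]
phi(476) = 476 * (1 - 1/2) * (1 - 1/7) * (1 - 1/17)
phi(476) = 192


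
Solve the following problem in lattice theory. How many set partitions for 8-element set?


B(n) = number of set partitions of an n-element set.
B(n) satisfies the recurrence: B(n+1) = sum_k C(n,k)*B(k).
B(8) = 4140


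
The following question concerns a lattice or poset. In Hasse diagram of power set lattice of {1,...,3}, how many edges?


A cover relation a -< b holds when a < b with no c strictly between.
Cover relations:
  {} -< {1}
  {} -< {2}
  {} -< {3}
  {1} -< {1,2}
  {1} -< {1,3}
  {2} -< {1,2}
  {2} -< {2,3}
  {3} -< {1,3}
  ...4 more
Total: 12


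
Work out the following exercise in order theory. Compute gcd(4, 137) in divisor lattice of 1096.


In a divisor lattice, meet = gcd (greatest common divisor).
By Euclidean algorithm or factoring: gcd(4,137) = 1


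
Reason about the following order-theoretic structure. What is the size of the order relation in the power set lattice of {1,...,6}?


The order relation is {(a,b) : a <= b}, reflexive so it includes (a,a).
Examples: ({},{}), ({},{1,2}), ({},{1,2,3}), ({},{1,2,3,4}), ({},{1,2,3,4,5}), ...
Total ordered pairs: 729


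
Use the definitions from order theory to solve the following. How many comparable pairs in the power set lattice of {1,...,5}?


A comparable pair {a,b} has a < b or b < a in the order.
Count unordered pairs where one element is strictly below the other.
Examples: {{},{1}}, {{},{2}}, {{},{3}}, {{},{4}}, ...
Total comparable pairs: 211


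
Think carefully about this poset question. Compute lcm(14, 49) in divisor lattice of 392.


In a divisor lattice, join = lcm (least common multiple).
gcd(14,49) = 7
lcm(14,49) = 14*49/gcd = 686/7 = 98


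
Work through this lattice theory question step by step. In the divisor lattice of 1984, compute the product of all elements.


Divisors of 1984: [1, 2, 4, 8, 16, 31, 32, 62, 64, 124, 248, 496, 992, 1984]
Product = n^(d(n)/2) = 1984^(14/2)
Product = 121001756502234228588544


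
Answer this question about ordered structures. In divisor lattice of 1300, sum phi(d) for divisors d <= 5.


Divisors of 1300 up to 5: [1, 2, 4, 5]
phi values: [1, 1, 2, 4]
Sum = 8


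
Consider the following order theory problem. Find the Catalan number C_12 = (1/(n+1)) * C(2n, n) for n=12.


C(n) = C(2n, n) / (n+1).
C(24, 12) = 2704156
C(12) = 2704156 / 13 = 208012


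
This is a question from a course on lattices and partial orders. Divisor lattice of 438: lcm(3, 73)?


Join=lcm.
gcd(3,73)=1
lcm=219


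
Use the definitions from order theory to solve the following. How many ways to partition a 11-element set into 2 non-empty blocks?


S(n,k) = k*S(n-1,k) + S(n-1,k-1).
S(10,2) = 511, S(10,1) = 1
S(11,2) = 2*511 + 1 = 1022 + 1
S(11,2) = 1023


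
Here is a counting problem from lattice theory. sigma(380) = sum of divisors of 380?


sigma(n) = sum of divisors.
Divisors of 380: [1, 2, 4, 5, 10, 19, 20, 38, 76, 95, 190, 380]
Sum = 840


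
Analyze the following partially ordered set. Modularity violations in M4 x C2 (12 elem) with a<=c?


Modular law: if a <= c then a v (b ^ c) = (a v b) ^ c.
Check all triples (a,b,c) with a <= c among 12 elements.
This lattice is modular (diamonds M_m and their chain-products are modular).
Total violating triples: 0


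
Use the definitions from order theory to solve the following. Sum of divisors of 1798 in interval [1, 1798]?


Interval [1,1798] in divisors of 1798: [1, 2, 29, 31, 58, 62, 899, 1798]
Sum = 2880


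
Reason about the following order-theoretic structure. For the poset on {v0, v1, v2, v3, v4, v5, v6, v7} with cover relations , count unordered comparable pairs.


A comparable pair {a,b} has a < b or b < a in the order.
Count unordered pairs where one element is strictly below the other.
Total comparable pairs: 0


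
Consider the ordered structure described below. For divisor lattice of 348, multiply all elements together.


Divisors of 348: [1, 2, 3, 4, 6, 12, 29, 58, 87, 116, 174, 348]
Product = n^(d(n)/2) = 348^(12/2)
Product = 1776132919332864


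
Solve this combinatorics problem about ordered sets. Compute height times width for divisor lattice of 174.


Height = length of longest chain minus 1; width = size of largest antichain.
A maximum chain: 1 | 29 | 87 | 174  (height 3).
A maximum antichain: {2, 3, 29}  (width 3).
Product = 3 * 3 = 9


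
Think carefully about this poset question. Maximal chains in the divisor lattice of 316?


A maximal chain goes from the minimum element to a maximal element via cover relations.
Counting all min-to-max paths in the cover graph.
Total maximal chains: 3


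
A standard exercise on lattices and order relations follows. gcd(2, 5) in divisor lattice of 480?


Meet=gcd.
gcd(2,5)=1


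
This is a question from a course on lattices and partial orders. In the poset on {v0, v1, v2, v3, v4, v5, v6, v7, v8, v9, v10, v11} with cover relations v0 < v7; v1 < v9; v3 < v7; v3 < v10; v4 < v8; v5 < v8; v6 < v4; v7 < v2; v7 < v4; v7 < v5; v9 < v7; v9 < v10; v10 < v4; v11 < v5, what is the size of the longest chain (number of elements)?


A chain is a totally ordered subset; we count the number of elements in a maximum chain.
Compute, for each element x, the size of the longest chain ending at x:
  v0: 1
  v1: 1
  v3: 1
  v6: 1
  v11: 1
  v9: 2
  ...
A maximum chain: v1 < v9 < v7 < v4 < v8
Number of elements in the longest chain: 5


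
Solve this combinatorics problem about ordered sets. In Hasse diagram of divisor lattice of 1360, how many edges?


A cover relation a -< b holds when a < b with no c strictly between.
Cover relations:
  1 -< 2
  1 -< 5
  1 -< 17
  2 -< 4
  2 -< 10
  2 -< 34
  4 -< 8
  4 -< 20
  ...28 more
Total: 36


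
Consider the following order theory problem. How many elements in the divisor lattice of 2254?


Divisors of 2254: [1, 2, 7, 14, 23, 46, 49, 98, 161, 322, 1127, 2254]
Count: 12


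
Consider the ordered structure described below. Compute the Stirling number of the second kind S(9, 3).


S(n,k) = k*S(n-1,k) + S(n-1,k-1).
S(8,3) = 966, S(8,2) = 127
S(9,3) = 3*966 + 127 = 2898 + 127
S(9,3) = 3025


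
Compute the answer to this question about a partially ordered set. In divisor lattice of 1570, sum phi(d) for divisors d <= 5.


Divisors of 1570 up to 5: [1, 2, 5]
phi values: [1, 1, 4]
Sum = 6


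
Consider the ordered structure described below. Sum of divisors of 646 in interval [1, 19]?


Interval [1,19] in divisors of 646: [1, 19]
Sum = 20


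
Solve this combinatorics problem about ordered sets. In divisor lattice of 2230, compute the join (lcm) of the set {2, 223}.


In a divisor lattice, join = lcm (least common multiple).
Compute lcm iteratively: start with first element, then lcm(current, next).
Elements: [2, 223]
lcm(2,223) = 446
Final lcm = 446


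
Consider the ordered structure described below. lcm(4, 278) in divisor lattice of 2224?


Join=lcm.
gcd(4,278)=2
lcm=556


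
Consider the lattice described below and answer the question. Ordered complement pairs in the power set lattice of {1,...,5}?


Complement pair (a,b): a meet b = bottom, a join b = top.
Here: A intersect B = {} and A union B = {1,...,5}.
Pairs found: ({},{1,2,3,4,5}), ({1},{2,3,4,5}), ({2},{1,3,4,5}), ({3},{1,2,4,5}), ... (28 more)
Total ordered pairs: 32


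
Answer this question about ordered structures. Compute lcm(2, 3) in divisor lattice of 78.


In a divisor lattice, join = lcm (least common multiple).
gcd(2,3) = 1
lcm(2,3) = 2*3/gcd = 6/1 = 6


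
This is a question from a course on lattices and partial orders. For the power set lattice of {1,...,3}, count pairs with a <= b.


The order relation is {(a,b) : a <= b}, reflexive so it includes (a,a).
Examples: ({},{}), ({},{1,2}), ({},{1,2,3}), ({},{1,3}), ({},{1}), ...
Total ordered pairs: 27


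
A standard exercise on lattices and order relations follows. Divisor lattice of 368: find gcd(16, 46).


In a divisor lattice, meet = gcd (greatest common divisor).
By Euclidean algorithm or factoring: gcd(16,46) = 2


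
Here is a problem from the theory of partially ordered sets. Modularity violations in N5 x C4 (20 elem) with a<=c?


Modular law: if a <= c then a v (b ^ c) = (a v b) ^ c.
Check all triples (a,b,c) with a <= c among 20 elements.
  e.g. a=(a,0), b=(c,0), c=(b,0): lhs=(a,0) != rhs=(b,0)
  e.g. a=(a,0), b=(c,1), c=(b,0): lhs=(a,0) != rhs=(b,0)
Total violating triples: 40


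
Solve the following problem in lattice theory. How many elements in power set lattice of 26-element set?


Power set = 2^n.
2^26 = 67108864


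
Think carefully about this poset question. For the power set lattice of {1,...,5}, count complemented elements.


An element a is complemented if some b has a meet b = bottom, a join b = top.
every subset A has complement S\A, so all elements are complemented.
Complemented elements: {}, {1}, {2}, {3}, {4}, {5}, ... (26 more)
Count: 32


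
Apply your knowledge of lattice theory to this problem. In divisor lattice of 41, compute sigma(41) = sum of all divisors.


sigma(n) = sum of divisors.
Divisors of 41: [1, 41]
Sum = 42


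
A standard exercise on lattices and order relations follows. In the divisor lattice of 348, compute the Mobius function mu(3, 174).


In a divisor lattice, mu(a,b) = mu(b/a) where mu is the classical Mobius function.
b/a = 174/3 = 58
Prime factorization of 58: primes [2, 29]
58 is squarefree with 2 prime factor(s), so mu(58) = (-1)^2 = 1


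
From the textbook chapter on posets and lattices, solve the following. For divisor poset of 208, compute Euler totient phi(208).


phi(n) = n * prod_{p|n} (1 - 1/p).
Prime divisors of 208: [2, 13]
phi(208) = 208 * (1 - 1/2) * (1 - 1/13)
phi(208) = 96


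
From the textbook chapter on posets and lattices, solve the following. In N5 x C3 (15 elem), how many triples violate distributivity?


Distributive law: a ^ (b v c) = (a ^ b) v (a ^ c).
Check all 15^3 = 3375 ordered triples (a,b,c).
  e.g. a=(b,0), b=(a,0), c=(c,0): lhs=(b,0) != rhs=(a,0)
  e.g. a=(b,0), b=(a,0), c=(c,1): lhs=(b,0) != rhs=(a,0)
Total violating triples: 54


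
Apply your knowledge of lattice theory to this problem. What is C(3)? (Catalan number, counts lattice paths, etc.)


C(n) = C(2n, n) / (n+1).
C(6, 3) = 20
C(3) = 20 / 4 = 5


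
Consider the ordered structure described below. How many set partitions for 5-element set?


B(n) = number of set partitions of an n-element set.
B(n) satisfies the recurrence: B(n+1) = sum_k C(n,k)*B(k).
B(5) = 52


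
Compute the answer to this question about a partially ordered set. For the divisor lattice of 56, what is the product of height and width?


Height = length of longest chain minus 1; width = size of largest antichain.
A maximum chain: 1 | 7 | 14 | 28 | 56  (height 4).
A maximum antichain: {2, 7}  (width 2).
Product = 4 * 2 = 8


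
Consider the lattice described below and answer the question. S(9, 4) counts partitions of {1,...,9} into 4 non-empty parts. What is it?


S(n,k) = k*S(n-1,k) + S(n-1,k-1).
S(8,4) = 1701, S(8,3) = 966
S(9,4) = 4*1701 + 966 = 6804 + 966
S(9,4) = 7770


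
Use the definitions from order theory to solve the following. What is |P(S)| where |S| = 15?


Power set = 2^n.
2^15 = 32768


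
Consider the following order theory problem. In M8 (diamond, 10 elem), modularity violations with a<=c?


Modular law: if a <= c then a v (b ^ c) = (a v b) ^ c.
Check all triples (a,b,c) with a <= c among 10 elements.
This lattice is modular (diamonds M_m and their chain-products are modular).
Total violating triples: 0


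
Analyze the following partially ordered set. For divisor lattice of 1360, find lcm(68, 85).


In a divisor lattice, join = lcm (least common multiple).
Compute lcm iteratively: start with first element, then lcm(current, next).
Elements: [68, 85]
lcm(68,85) = 340
Final lcm = 340


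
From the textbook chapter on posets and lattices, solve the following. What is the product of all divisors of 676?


Divisors of 676: [1, 2, 4, 13, 26, 52, 169, 338, 676]
Product = n^(d(n)/2) = 676^(9/2)
Product = 5429503678976


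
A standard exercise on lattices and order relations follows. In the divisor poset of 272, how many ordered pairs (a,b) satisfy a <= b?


The order relation is {(a,b) : a <= b}, reflexive so it includes (a,a).
Examples: (1,1), (1,136), (1,16), (1,17), (1,2), ...
Total ordered pairs: 45


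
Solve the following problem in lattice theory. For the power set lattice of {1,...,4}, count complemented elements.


An element a is complemented if some b has a meet b = bottom, a join b = top.
every subset A has complement S\A, so all elements are complemented.
Complemented elements: {}, {1}, {2}, {3}, {4}, {1,2}, ... (10 more)
Count: 16


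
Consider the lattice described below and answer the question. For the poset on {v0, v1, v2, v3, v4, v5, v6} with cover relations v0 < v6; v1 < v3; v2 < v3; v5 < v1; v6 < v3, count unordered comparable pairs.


A comparable pair {a,b} has a < b or b < a in the order.
Count unordered pairs where one element is strictly below the other.
Examples: {v0,v3}, {v0,v6}, {v1,v3}, {v1,v5}, ...
Total comparable pairs: 7


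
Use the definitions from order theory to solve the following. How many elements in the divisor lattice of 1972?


Divisors of 1972: [1, 2, 4, 17, 29, 34, 58, 68, 116, 493, 986, 1972]
Count: 12


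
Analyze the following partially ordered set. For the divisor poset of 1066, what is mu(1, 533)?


In a divisor lattice, mu(a,b) = mu(b/a) where mu is the classical Mobius function.
b/a = 533/1 = 533
Prime factorization of 533: primes [13, 41]
533 is squarefree with 2 prime factor(s), so mu(533) = (-1)^2 = 1


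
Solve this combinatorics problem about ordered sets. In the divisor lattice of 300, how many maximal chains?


A maximal chain goes from the minimum element to a maximal element via cover relations.
Counting all min-to-max paths in the cover graph.
Total maximal chains: 30


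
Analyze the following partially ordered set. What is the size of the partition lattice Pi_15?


B(n) = number of set partitions of an n-element set.
B(n) satisfies the recurrence: B(n+1) = sum_k C(n,k)*B(k).
B(15) = 1382958545


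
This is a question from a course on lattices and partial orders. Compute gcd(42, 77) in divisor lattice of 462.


In a divisor lattice, meet = gcd (greatest common divisor).
By Euclidean algorithm or factoring: gcd(42,77) = 7


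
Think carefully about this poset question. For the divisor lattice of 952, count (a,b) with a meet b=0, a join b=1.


Complement pair (a,b): a meet b = bottom, a join b = top.
Here: gcd(a,b)=1 and lcm(a,b)=952, i.e. a*b=952 with a,b coprime.
Pairs found: (1,952), (7,136), (8,119), (17,56), ... (4 more)
Total ordered pairs: 8


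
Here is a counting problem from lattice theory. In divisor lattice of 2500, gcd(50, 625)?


Meet=gcd.
gcd(50,625)=25


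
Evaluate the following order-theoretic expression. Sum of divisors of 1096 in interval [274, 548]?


Interval [274,548] in divisors of 1096: [274, 548]
Sum = 822


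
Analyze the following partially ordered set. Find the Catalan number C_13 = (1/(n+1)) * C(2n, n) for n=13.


C(n) = C(2n, n) / (n+1).
C(26, 13) = 10400600
C(13) = 10400600 / 14 = 742900


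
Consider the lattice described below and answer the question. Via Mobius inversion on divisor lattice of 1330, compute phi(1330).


phi(n) = n * prod_{p|n} (1 - 1/p).
Prime divisors of 1330: [2, 5, 7, 19]
phi(1330) = 1330 * (1 - 1/2) * (1 - 1/5) * (1 - 1/7) * (1 - 1/19)
phi(1330) = 432


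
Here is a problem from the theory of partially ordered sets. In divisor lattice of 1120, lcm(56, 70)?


Join=lcm.
gcd(56,70)=14
lcm=280


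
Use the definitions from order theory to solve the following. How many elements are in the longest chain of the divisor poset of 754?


A chain is a totally ordered subset; we count the number of elements in a maximum chain.
Compute, for each element x, the size of the longest chain ending at x:
  1: 1
  2: 2
  13: 2
  29: 2
  26: 3
  58: 3
  ...
A maximum chain: 1 < 2 < 26 < 754
Number of elements in the longest chain: 4


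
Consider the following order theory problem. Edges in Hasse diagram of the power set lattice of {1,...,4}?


A cover relation a -< b holds when a < b with no c strictly between.
Cover relations:
  {} -< {1}
  {} -< {2}
  {} -< {3}
  {} -< {4}
  {1} -< {1,2}
  {1} -< {1,3}
  {1} -< {1,4}
  {2} -< {1,2}
  ...24 more
Total: 32


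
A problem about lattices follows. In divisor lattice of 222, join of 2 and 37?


In a divisor lattice, join = lcm (least common multiple).
gcd(2,37) = 1
lcm(2,37) = 2*37/gcd = 74/1 = 74


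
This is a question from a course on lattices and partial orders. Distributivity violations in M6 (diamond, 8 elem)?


Distributive law: a ^ (b v c) = (a ^ b) v (a ^ c).
Check all 8^3 = 512 ordered triples (a,b,c).
  e.g. a=a1, b=a2, c=a3: lhs=a1 != rhs=0
  e.g. a=a1, b=a2, c=a4: lhs=a1 != rhs=0
Total violating triples: 120
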